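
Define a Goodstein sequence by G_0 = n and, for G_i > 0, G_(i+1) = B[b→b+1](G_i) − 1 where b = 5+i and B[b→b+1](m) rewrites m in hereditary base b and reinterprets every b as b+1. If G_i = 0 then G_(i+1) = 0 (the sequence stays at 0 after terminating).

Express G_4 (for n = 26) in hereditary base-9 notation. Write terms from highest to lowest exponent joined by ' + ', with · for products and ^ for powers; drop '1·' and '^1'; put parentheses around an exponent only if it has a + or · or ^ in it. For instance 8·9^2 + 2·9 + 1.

6·9 + 4

[0] 26 ≡ 5^2 + 1 (base 5). Lift 6: 37. −1: 36.
[1] 36 ≡ 6^2 (base 6). Lift 7: 49. −1: 48.
[2] 48 ≡ 6·7 + 6 (base 7). Lift 8: 54. −1: 53.
[3] 53 ≡ 6·8 + 5 (base 8). Lift 9: 59. −1: 58.
[4] 58 ≡ 6·9 + 4 (base 9). Lift 10: 64. −1: 63.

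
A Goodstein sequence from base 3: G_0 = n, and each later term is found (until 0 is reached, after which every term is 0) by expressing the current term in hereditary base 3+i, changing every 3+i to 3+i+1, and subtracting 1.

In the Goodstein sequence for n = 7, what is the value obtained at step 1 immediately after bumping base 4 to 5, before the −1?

10

base 3: 7 = 2·3 + 1; at 4: 2·4 + 1 = 9; next = 8
base 4: 8 = 2·4; at 5: 2·5 = 10; next = 9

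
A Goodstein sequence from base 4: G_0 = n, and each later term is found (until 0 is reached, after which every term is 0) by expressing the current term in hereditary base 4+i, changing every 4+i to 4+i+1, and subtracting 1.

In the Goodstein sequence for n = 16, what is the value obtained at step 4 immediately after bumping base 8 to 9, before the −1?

37

16 —HB4→ 4^2 —bump→ 5^2 = 25 —(−1)→ 24
24 —HB5→ 4·5 + 4 —bump→ 4·6 + 4 = 28 —(−1)→ 27
27 —HB6→ 4·6 + 3 —bump→ 4·7 + 3 = 31 —(−1)→ 30
30 —HB7→ 4·7 + 2 —bump→ 4·8 + 2 = 34 —(−1)→ 33
33 —HB8→ 4·8 + 1 —bump→ 4·9 + 1 = 37 —(−1)→ 36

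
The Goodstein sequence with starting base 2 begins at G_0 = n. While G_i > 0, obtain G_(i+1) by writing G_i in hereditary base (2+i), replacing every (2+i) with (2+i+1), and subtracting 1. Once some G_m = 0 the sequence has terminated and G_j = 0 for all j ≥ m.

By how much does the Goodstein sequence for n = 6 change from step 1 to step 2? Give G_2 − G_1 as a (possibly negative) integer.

[0] 6 ≡ 2^2 + 2 (base 2). Lift 3: 30. −1: 29.
[1] 29 ≡ 3^3 + 2 (base 3). Lift 4: 258. −1: 257.

228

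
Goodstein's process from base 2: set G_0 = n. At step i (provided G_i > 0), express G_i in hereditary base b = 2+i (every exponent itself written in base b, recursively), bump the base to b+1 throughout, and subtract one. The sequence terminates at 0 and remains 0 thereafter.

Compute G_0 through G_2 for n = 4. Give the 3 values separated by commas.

4, 26, 41

[0] 4 ≡ 2^2 (base 2). Lift 3: 27. −1: 26.
[1] 26 ≡ 2·3^2 + 2·3 + 2 (base 3). Lift 4: 42. −1: 41.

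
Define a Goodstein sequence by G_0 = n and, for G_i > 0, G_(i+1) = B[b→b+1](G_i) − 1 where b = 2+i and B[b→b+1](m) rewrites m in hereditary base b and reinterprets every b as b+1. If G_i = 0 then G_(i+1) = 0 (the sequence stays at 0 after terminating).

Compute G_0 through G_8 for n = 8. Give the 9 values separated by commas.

8, 80, 553, 6310, 93395, 1647195, 33554571, 774841151, 20000000211

G_0 = 8. HB_2(8) = 2^(2 + 1). Bump = 81. G_1 = 80.
G_1 = 80. HB_3(80) = 2·3^3 + 2·3^2 + 2·3 + 2. Bump = 554. G_2 = 553.
G_2 = 553. HB_4(553) = 2·4^4 + 2·4^2 + 2·4 + 1. Bump = 6311. G_3 = 6310.
G_3 = 6310. HB_5(6310) = 2·5^5 + 2·5^2 + 2·5. Bump = 93396. G_4 = 93395.
G_4 = 93395. HB_6(93395) = 2·6^6 + 2·6^2 + 6 + 5. Bump = 1647196. G_5 = 1647195.
G_5 = 1647195. HB_7(1647195) = 2·7^7 + 2·7^2 + 7 + 4. Bump = 33554572. G_6 = 33554571.
G_6 = 33554571. HB_8(33554571) = 2·8^8 + 2·8^2 + 8 + 3. Bump = 774841152. G_7 = 774841151.
G_7 = 774841151. HB_9(774841151) = 2·9^9 + 2·9^2 + 9 + 2. Bump = 20000000212. G_8 = 20000000211.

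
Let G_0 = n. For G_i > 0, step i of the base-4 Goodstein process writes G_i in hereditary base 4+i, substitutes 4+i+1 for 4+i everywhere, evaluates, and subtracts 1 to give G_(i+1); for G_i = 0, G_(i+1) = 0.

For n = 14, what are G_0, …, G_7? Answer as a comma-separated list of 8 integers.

G_0 = 14. HB_4(14) = 3·4 + 2. Bump = 17. G_1 = 16.
G_1 = 16. HB_5(16) = 3·5 + 1. Bump = 19. G_2 = 18.
G_2 = 18. HB_6(18) = 3·6. Bump = 21. G_3 = 20.
G_3 = 20. HB_7(20) = 2·7 + 6. Bump = 22. G_4 = 21.
G_4 = 21. HB_8(21) = 2·8 + 5. Bump = 23. G_5 = 22.
G_5 = 22. HB_9(22) = 2·9 + 4. Bump = 24. G_6 = 23.
G_6 = 23. HB_10(23) = 2·10 + 3. Bump = 25. G_7 = 24.

14, 16, 18, 20, 21, 22, 23, 24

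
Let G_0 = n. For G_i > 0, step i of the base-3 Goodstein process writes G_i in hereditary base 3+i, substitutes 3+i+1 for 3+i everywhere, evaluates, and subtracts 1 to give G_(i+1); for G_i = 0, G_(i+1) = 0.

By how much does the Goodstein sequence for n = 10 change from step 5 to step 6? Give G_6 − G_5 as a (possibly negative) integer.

base 3: 10 = 3^2 + 1; at 4: 4^2 + 1 = 17; next = 16
base 4: 16 = 4^2; at 5: 5^2 = 25; next = 24
base 5: 24 = 4·5 + 4; at 6: 4·6 + 4 = 28; next = 27
base 6: 27 = 4·6 + 3; at 7: 4·7 + 3 = 31; next = 30
base 7: 30 = 4·7 + 2; at 8: 4·8 + 2 = 34; next = 33
base 8: 33 = 4·8 + 1; at 9: 4·9 + 1 = 37; next = 36

3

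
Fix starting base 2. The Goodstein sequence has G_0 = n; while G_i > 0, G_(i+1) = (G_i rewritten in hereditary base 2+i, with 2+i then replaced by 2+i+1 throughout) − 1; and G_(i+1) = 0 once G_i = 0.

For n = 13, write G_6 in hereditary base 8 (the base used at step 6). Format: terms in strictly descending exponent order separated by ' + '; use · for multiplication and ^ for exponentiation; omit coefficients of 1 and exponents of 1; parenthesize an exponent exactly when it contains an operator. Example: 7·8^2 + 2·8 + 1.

[0] 13 ≡ 2^(2 + 1) + 2^2 + 1 (base 2). Lift 3: 109. −1: 108.
[1] 108 ≡ 3^(3 + 1) + 3^3 (base 3). Lift 4: 1280. −1: 1279.
[2] 1279 ≡ 4^(4 + 1) + 3·4^3 + 3·4^2 + 3·4 + 3 (base 4). Lift 5: 16093. −1: 16092.
[3] 16092 ≡ 5^(5 + 1) + 3·5^3 + 3·5^2 + 3·5 + 2 (base 5). Lift 6: 280712. −1: 280711.
[4] 280711 ≡ 6^(6 + 1) + 3·6^3 + 3·6^2 + 3·6 + 1 (base 6). Lift 7: 5765999. −1: 5765998.
[5] 5765998 ≡ 7^(7 + 1) + 3·7^3 + 3·7^2 + 3·7 (base 7). Lift 8: 134219480. −1: 134219479.
[6] 134219479 ≡ 8^(8 + 1) + 3·8^3 + 3·8^2 + 2·8 + 7 (base 8). Lift 9: 3486786856. −1: 3486786855.

8^(8 + 1) + 3·8^3 + 3·8^2 + 2·8 + 7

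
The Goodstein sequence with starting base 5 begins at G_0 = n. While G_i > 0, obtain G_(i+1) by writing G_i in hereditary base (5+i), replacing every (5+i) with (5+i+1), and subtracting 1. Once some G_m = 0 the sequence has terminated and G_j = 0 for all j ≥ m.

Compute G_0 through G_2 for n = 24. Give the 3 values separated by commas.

step 0: 24 = 4·5 + 4; sub 6 for 5: 4·6 + 4; = 28; G_1 = 28−1 = 27
step 1: 27 = 4·6 + 3; sub 7 for 6: 4·7 + 3; = 31; G_2 = 31−1 = 30

24, 27, 30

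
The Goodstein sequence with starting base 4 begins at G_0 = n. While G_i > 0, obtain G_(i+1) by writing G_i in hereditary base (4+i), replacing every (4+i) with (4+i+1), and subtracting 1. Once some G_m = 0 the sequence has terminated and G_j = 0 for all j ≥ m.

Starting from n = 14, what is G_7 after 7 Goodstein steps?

24

G_0=14  [base 4] 3·4 + 2  →[4↦5]→  3·5 + 2 = 17  −1 ⇒ G_1=16
G_1=16  [base 5] 3·5 + 1  →[5↦6]→  3·6 + 1 = 19  −1 ⇒ G_2=18
G_2=18  [base 6] 3·6  →[6↦7]→  3·7 = 21  −1 ⇒ G_3=20
G_3=20  [base 7] 2·7 + 6  →[7↦8]→  2·8 + 6 = 22  −1 ⇒ G_4=21
G_4=21  [base 8] 2·8 + 5  →[8↦9]→  2·9 + 5 = 23  −1 ⇒ G_5=22
G_5=22  [base 9] 2·9 + 4  →[9↦10]→  2·10 + 4 = 24  −1 ⇒ G_6=23
G_6=23  [base 10] 2·10 + 3  →[10↦11]→  2·11 + 3 = 25  −1 ⇒ G_7=24
G_7=24  [base 11] 2·11 + 2  →[11↦12]→  2·12 + 2 = 26  −1 ⇒ G_8=25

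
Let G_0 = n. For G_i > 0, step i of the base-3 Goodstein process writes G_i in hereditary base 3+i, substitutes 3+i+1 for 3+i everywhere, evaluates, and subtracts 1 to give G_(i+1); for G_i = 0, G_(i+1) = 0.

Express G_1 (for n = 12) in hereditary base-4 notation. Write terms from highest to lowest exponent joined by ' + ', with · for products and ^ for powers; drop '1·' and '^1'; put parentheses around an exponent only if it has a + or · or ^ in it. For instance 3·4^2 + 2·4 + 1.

4^2 + 3

base 3: 12 = 3^2 + 3; at 4: 4^2 + 4 = 20; next = 19
base 4: 19 = 4^2 + 3; at 5: 5^2 + 3 = 28; next = 27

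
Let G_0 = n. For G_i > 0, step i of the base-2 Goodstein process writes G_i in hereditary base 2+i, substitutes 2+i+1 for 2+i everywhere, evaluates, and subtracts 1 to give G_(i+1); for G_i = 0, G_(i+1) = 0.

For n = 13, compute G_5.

(0) 13|_2 = 2^(2 + 1) + 2^2 + 1 ↦ 3^(3 + 1) + 3^3 + 1|_3 = 109 ⇒ 108
(1) 108|_3 = 3^(3 + 1) + 3^3 ↦ 4^(4 + 1) + 4^4|_4 = 1280 ⇒ 1279
(2) 1279|_4 = 4^(4 + 1) + 3·4^3 + 3·4^2 + 3·4 + 3 ↦ 5^(5 + 1) + 3·5^3 + 3·5^2 + 3·5 + 3|_5 = 16093 ⇒ 16092
(3) 16092|_5 = 5^(5 + 1) + 3·5^3 + 3·5^2 + 3·5 + 2 ↦ 6^(6 + 1) + 3·6^3 + 3·6^2 + 3·6 + 2|_6 = 280712 ⇒ 280711
(4) 280711|_6 = 6^(6 + 1) + 3·6^3 + 3·6^2 + 3·6 + 1 ↦ 7^(7 + 1) + 3·7^3 + 3·7^2 + 3·7 + 1|_7 = 5765999 ⇒ 5765998
(5) 5765998|_7 = 7^(7 + 1) + 3·7^3 + 3·7^2 + 3·7 ↦ 8^(8 + 1) + 3·8^3 + 3·8^2 + 3·8|_8 = 134219480 ⇒ 134219479

5765998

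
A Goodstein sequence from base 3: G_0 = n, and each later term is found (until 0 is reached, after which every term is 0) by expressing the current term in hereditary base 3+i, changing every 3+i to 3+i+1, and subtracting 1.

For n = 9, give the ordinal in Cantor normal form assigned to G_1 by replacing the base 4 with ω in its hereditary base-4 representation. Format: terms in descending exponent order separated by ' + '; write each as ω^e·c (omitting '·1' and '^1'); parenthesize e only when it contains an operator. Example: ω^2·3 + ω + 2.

G_0=9  [base 3] 3^2  →[3↦4]→  4^2 = 16  −1 ⇒ G_1=15
G_1=15  [base 4] 3·4 + 3  →[4↦5]→  3·5 + 3 = 18  −1 ⇒ G_2=17

ω·3 + 3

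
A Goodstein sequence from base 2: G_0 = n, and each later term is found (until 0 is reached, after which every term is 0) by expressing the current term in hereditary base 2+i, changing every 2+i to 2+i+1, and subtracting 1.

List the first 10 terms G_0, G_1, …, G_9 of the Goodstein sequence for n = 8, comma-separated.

8, 80, 553, 6310, 93395, 1647195, 33554571, 774841151, 20000000211, 570623341475

step 0: 8 = 2^(2 + 1); sub 3 for 2: 3^(3 + 1); = 81; G_1 = 81−1 = 80
step 1: 80 = 2·3^3 + 2·3^2 + 2·3 + 2; sub 4 for 3: 2·4^4 + 2·4^2 + 2·4 + 2; = 554; G_2 = 554−1 = 553
step 2: 553 = 2·4^4 + 2·4^2 + 2·4 + 1; sub 5 for 4: 2·5^5 + 2·5^2 + 2·5 + 1; = 6311; G_3 = 6311−1 = 6310
step 3: 6310 = 2·5^5 + 2·5^2 + 2·5; sub 6 for 5: 2·6^6 + 2·6^2 + 2·6; = 93396; G_4 = 93396−1 = 93395
step 4: 93395 = 2·6^6 + 2·6^2 + 6 + 5; sub 7 for 6: 2·7^7 + 2·7^2 + 7 + 5; = 1647196; G_5 = 1647196−1 = 1647195
step 5: 1647195 = 2·7^7 + 2·7^2 + 7 + 4; sub 8 for 7: 2·8^8 + 2·8^2 + 8 + 4; = 33554572; G_6 = 33554572−1 = 33554571
step 6: 33554571 = 2·8^8 + 2·8^2 + 8 + 3; sub 9 for 8: 2·9^9 + 2·9^2 + 9 + 3; = 774841152; G_7 = 774841152−1 = 774841151
step 7: 774841151 = 2·9^9 + 2·9^2 + 9 + 2; sub 10 for 9: 2·10^10 + 2·10^2 + 10 + 2; = 20000000212; G_8 = 20000000212−1 = 20000000211
step 8: 20000000211 = 2·10^10 + 2·10^2 + 10 + 1; sub 11 for 10: 2·11^11 + 2·11^2 + 11 + 1; = 570623341476; G_9 = 570623341476−1 = 570623341475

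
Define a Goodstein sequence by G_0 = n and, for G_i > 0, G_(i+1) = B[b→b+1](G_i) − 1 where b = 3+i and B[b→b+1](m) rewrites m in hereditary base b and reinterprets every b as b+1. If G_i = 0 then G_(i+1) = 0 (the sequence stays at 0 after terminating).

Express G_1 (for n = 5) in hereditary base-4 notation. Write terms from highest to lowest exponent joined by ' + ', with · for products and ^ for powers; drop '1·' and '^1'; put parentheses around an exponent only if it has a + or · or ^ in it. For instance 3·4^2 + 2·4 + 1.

4 + 1

[0] 5 ≡ 3 + 2 (base 3). Lift 4: 6. −1: 5.
[1] 5 ≡ 4 + 1 (base 4). Lift 5: 6. −1: 5.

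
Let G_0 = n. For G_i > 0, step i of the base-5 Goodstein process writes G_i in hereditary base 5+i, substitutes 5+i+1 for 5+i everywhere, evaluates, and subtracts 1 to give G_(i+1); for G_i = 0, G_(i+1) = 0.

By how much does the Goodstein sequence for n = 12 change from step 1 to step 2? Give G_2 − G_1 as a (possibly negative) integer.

base 5: 12 = 2·5 + 2; at 6: 2·6 + 2 = 14; next = 13
base 6: 13 = 2·6 + 1; at 7: 2·7 + 1 = 15; next = 14

1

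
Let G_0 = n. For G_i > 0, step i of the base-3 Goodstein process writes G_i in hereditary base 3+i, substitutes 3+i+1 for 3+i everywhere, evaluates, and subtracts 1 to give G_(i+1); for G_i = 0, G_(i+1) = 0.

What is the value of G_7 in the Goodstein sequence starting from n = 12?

[0] 12 ≡ 3^2 + 3 (base 3). Lift 4: 20. −1: 19.
[1] 19 ≡ 4^2 + 3 (base 4). Lift 5: 28. −1: 27.
[2] 27 ≡ 5^2 + 2 (base 5). Lift 6: 38. −1: 37.
[3] 37 ≡ 6^2 + 1 (base 6). Lift 7: 50. −1: 49.
[4] 49 ≡ 7^2 (base 7). Lift 8: 64. −1: 63.
[5] 63 ≡ 7·8 + 7 (base 8). Lift 9: 70. −1: 69.
[6] 69 ≡ 7·9 + 6 (base 9). Lift 10: 76. −1: 75.
[7] 75 ≡ 7·10 + 5 (base 10). Lift 11: 82. −1: 81.

75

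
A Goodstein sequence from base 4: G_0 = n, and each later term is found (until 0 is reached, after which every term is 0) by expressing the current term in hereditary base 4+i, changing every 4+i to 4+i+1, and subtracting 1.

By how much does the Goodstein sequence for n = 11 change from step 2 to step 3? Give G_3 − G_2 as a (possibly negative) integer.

step 0: 11 = 2·4 + 3; sub 5 for 4: 2·5 + 3; = 13; G_1 = 13−1 = 12
step 1: 12 = 2·5 + 2; sub 6 for 5: 2·6 + 2; = 14; G_2 = 14−1 = 13
step 2: 13 = 2·6 + 1; sub 7 for 6: 2·7 + 1; = 15; G_3 = 15−1 = 14

1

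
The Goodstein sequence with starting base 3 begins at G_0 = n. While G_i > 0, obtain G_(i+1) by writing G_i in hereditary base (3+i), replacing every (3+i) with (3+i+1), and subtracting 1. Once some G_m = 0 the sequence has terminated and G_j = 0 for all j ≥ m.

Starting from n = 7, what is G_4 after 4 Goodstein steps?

i=0: 7 = 2·3 + 1 (b=3); 3→4: 2·4 + 1 = 9; 9−1 = 8
i=1: 8 = 2·4 (b=4); 4→5: 2·5 = 10; 10−1 = 9
i=2: 9 = 5 + 4 (b=5); 5→6: 6 + 4 = 10; 10−1 = 9
i=3: 9 = 6 + 3 (b=6); 6→7: 7 + 3 = 10; 10−1 = 9
i=4: 9 = 7 + 2 (b=7); 7→8: 8 + 2 = 10; 10−1 = 9

9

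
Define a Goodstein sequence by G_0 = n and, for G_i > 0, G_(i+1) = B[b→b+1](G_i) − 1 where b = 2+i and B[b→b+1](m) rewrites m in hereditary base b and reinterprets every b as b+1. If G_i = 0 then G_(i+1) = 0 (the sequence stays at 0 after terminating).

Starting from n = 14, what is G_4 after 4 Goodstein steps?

326591

step 0: 14 = 2^(2 + 1) + 2^2 + 2; sub 3 for 2: 3^(3 + 1) + 3^3 + 3; = 111; G_1 = 111−1 = 110
step 1: 110 = 3^(3 + 1) + 3^3 + 2; sub 4 for 3: 4^(4 + 1) + 4^4 + 2; = 1282; G_2 = 1282−1 = 1281
step 2: 1281 = 4^(4 + 1) + 4^4 + 1; sub 5 for 4: 5^(5 + 1) + 5^5 + 1; = 18751; G_3 = 18751−1 = 18750
step 3: 18750 = 5^(5 + 1) + 5^5; sub 6 for 5: 6^(6 + 1) + 6^6; = 326592; G_4 = 326592−1 = 326591
step 4: 326591 = 6^(6 + 1) + 5·6^5 + 5·6^4 + 5·6^3 + 5·6^2 + 5·6 + 5; sub 7 for 6: 7^(7 + 1) + 5·7^5 + 5·7^4 + 5·7^3 + 5·7^2 + 5·7 + 5; = 5862841; G_5 = 5862841−1 = 5862840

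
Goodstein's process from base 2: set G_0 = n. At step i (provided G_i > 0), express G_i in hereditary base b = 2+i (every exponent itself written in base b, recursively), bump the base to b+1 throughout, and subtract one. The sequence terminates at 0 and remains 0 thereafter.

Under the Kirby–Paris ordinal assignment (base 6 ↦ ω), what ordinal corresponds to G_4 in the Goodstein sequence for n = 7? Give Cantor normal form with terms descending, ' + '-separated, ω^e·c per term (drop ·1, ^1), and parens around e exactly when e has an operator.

ω^ω + 1

G_0=7  [base 2] 2^2 + 2 + 1  →[2↦3]→  3^3 + 3 + 1 = 31  −1 ⇒ G_1=30
G_1=30  [base 3] 3^3 + 3  →[3↦4]→  4^4 + 4 = 260  −1 ⇒ G_2=259
G_2=259  [base 4] 4^4 + 3  →[4↦5]→  5^5 + 3 = 3128  −1 ⇒ G_3=3127
G_3=3127  [base 5] 5^5 + 2  →[5↦6]→  6^6 + 2 = 46658  −1 ⇒ G_4=46657
G_4=46657  [base 6] 6^6 + 1  →[6↦7]→  7^7 + 1 = 823544  −1 ⇒ G_5=823543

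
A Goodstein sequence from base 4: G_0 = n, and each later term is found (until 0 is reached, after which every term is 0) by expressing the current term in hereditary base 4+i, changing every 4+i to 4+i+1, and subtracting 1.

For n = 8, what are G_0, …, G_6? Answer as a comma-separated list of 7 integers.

8, 9, 9, 9, 9, 9, 9

step 0: 8 = 2·4; sub 5 for 4: 2·5; = 10; G_1 = 10−1 = 9
step 1: 9 = 5 + 4; sub 6 for 5: 6 + 4; = 10; G_2 = 10−1 = 9
step 2: 9 = 6 + 3; sub 7 for 6: 7 + 3; = 10; G_3 = 10−1 = 9
step 3: 9 = 7 + 2; sub 8 for 7: 8 + 2; = 10; G_4 = 10−1 = 9
step 4: 9 = 8 + 1; sub 9 for 8: 9 + 1; = 10; G_5 = 10−1 = 9
step 5: 9 = 9; sub 10 for 9: 10; = 10; G_6 = 10−1 = 9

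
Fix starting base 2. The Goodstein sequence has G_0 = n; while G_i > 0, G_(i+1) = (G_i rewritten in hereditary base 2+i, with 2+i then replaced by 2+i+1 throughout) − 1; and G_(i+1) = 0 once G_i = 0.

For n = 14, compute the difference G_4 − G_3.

307841

G_0 = 14. HB_2(14) = 2^(2 + 1) + 2^2 + 2. Bump = 111. G_1 = 110.
G_1 = 110. HB_3(110) = 3^(3 + 1) + 3^3 + 2. Bump = 1282. G_2 = 1281.
G_2 = 1281. HB_4(1281) = 4^(4 + 1) + 4^4 + 1. Bump = 18751. G_3 = 18750.
G_3 = 18750. HB_5(18750) = 5^(5 + 1) + 5^5. Bump = 326592. G_4 = 326591.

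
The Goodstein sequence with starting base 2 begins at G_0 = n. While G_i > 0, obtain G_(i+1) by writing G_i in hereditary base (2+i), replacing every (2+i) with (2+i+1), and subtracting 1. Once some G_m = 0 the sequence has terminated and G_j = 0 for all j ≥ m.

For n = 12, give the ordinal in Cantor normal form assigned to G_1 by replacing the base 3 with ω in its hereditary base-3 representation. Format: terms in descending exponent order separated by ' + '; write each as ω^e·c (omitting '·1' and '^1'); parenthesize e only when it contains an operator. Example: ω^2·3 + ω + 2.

ω^(ω + 1) + ω^2·2 + ω·2 + 2

G_0 = 12. HB_2(12) = 2^(2 + 1) + 2^2. Bump = 108. G_1 = 107.
G_1 = 107. HB_3(107) = 3^(3 + 1) + 2·3^2 + 2·3 + 2. Bump = 1066. G_2 = 1065.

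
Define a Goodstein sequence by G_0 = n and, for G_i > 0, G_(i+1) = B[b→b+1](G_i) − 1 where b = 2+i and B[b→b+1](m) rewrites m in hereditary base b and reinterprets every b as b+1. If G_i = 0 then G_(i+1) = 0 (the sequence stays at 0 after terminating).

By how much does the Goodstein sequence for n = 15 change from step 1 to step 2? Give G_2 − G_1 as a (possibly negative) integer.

(0) 15|_2 = 2^(2 + 1) + 2^2 + 2 + 1 ↦ 3^(3 + 1) + 3^3 + 3 + 1|_3 = 112 ⇒ 111
(1) 111|_3 = 3^(3 + 1) + 3^3 + 3 ↦ 4^(4 + 1) + 4^4 + 4|_4 = 1284 ⇒ 1283

1172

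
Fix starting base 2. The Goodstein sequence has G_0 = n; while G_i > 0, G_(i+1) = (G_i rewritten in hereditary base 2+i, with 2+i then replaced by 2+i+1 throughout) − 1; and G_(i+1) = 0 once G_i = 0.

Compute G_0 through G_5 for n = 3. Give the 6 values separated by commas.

G_0 = 3. HB_2(3) = 2 + 1. Bump = 4. G_1 = 3.
G_1 = 3. HB_3(3) = 3. Bump = 4. G_2 = 3.
G_2 = 3. HB_4(3) = 3. Bump = 3. G_3 = 2.
G_3 = 2. HB_5(2) = 2. Bump = 2. G_4 = 1.
G_4 = 1. HB_6(1) = 1. Bump = 1. G_5 = 0.

3, 3, 3, 2, 1, 0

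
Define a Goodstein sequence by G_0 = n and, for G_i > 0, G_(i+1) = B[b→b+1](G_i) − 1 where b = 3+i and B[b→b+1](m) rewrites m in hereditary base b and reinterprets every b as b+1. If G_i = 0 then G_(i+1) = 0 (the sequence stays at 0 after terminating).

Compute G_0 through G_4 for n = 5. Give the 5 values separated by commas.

5, 5, 5, 5, 4

[0] 5 ≡ 3 + 2 (base 3). Lift 4: 6. −1: 5.
[1] 5 ≡ 4 + 1 (base 4). Lift 5: 6. −1: 5.
[2] 5 ≡ 5 (base 5). Lift 6: 6. −1: 5.
[3] 5 ≡ 5 (base 6). Lift 7: 5. −1: 4.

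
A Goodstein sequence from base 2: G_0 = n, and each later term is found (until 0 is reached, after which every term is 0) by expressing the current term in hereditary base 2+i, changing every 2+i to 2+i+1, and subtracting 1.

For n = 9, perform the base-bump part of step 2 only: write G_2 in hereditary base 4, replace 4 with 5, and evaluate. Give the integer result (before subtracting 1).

(0) 9|_2 = 2^(2 + 1) + 1 ↦ 3^(3 + 1) + 1|_3 = 82 ⇒ 81
(1) 81|_3 = 3^(3 + 1) ↦ 4^(4 + 1)|_4 = 1024 ⇒ 1023

9843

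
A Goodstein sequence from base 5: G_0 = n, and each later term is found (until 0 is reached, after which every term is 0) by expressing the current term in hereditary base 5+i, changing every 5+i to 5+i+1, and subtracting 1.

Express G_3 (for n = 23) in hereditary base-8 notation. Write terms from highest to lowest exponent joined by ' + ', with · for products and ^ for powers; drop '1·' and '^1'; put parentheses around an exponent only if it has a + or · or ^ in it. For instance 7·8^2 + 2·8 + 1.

4·8

(0) 23|_5 = 4·5 + 3 ↦ 4·6 + 3|_6 = 27 ⇒ 26
(1) 26|_6 = 4·6 + 2 ↦ 4·7 + 2|_7 = 30 ⇒ 29
(2) 29|_7 = 4·7 + 1 ↦ 4·8 + 1|_8 = 33 ⇒ 32
(3) 32|_8 = 4·8 ↦ 4·9|_9 = 36 ⇒ 35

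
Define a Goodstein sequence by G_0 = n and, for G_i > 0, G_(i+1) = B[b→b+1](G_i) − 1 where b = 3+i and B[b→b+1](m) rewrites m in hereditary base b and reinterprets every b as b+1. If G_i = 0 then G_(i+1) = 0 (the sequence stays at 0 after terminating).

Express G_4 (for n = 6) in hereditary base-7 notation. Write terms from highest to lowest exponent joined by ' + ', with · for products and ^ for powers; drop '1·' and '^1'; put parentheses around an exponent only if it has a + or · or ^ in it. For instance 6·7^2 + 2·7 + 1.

7

6 —HB3→ 2·3 —bump→ 2·4 = 8 —(−1)→ 7
7 —HB4→ 4 + 3 —bump→ 5 + 3 = 8 —(−1)→ 7
7 —HB5→ 5 + 2 —bump→ 6 + 2 = 8 —(−1)→ 7
7 —HB6→ 6 + 1 —bump→ 7 + 1 = 8 —(−1)→ 7
7 —HB7→ 7 —bump→ 8 = 8 —(−1)→ 7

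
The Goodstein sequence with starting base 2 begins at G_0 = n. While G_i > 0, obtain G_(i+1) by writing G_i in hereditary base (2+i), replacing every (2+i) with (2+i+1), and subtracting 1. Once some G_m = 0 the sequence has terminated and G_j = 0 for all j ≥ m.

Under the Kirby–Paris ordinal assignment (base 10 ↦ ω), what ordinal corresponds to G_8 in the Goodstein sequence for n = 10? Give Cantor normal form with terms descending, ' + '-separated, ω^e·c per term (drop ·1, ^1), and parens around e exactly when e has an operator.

step 0: 10 = 2^(2 + 1) + 2; sub 3 for 2: 3^(3 + 1) + 3; = 84; G_1 = 84−1 = 83
step 1: 83 = 3^(3 + 1) + 2; sub 4 for 3: 4^(4 + 1) + 2; = 1026; G_2 = 1026−1 = 1025
step 2: 1025 = 4^(4 + 1) + 1; sub 5 for 4: 5^(5 + 1) + 1; = 15626; G_3 = 15626−1 = 15625
step 3: 15625 = 5^(5 + 1); sub 6 for 5: 6^(6 + 1); = 279936; G_4 = 279936−1 = 279935
step 4: 279935 = 5·6^6 + 5·6^5 + 5·6^4 + 5·6^3 + 5·6^2 + 5·6 + 5; sub 7 for 6: 5·7^7 + 5·7^5 + 5·7^4 + 5·7^3 + 5·7^2 + 5·7 + 5; = 4215755; G_5 = 4215755−1 = 4215754
step 5: 4215754 = 5·7^7 + 5·7^5 + 5·7^4 + 5·7^3 + 5·7^2 + 5·7 + 4; sub 8 for 7: 5·8^8 + 5·8^5 + 5·8^4 + 5·8^3 + 5·8^2 + 5·8 + 4; = 84073324; G_6 = 84073324−1 = 84073323
step 6: 84073323 = 5·8^8 + 5·8^5 + 5·8^4 + 5·8^3 + 5·8^2 + 5·8 + 3; sub 9 for 8: 5·9^9 + 5·9^5 + 5·9^4 + 5·9^3 + 5·9^2 + 5·9 + 3; = 1937434593; G_7 = 1937434593−1 = 1937434592
step 7: 1937434592 = 5·9^9 + 5·9^5 + 5·9^4 + 5·9^3 + 5·9^2 + 5·9 + 2; sub 10 for 9: 5·10^10 + 5·10^5 + 5·10^4 + 5·10^3 + 5·10^2 + 5·10 + 2; = 50000555552; G_8 = 50000555552−1 = 50000555551

ω^ω·5 + ω^5·5 + ω^4·5 + ω^3·5 + ω^2·5 + ω·5 + 1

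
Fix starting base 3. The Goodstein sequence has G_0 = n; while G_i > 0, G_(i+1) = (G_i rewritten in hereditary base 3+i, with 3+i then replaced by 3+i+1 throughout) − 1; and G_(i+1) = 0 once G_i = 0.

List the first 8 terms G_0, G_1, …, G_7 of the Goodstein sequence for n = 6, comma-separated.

G_0 = 6. HB_3(6) = 2·3. Bump = 8. G_1 = 7.
G_1 = 7. HB_4(7) = 4 + 3. Bump = 8. G_2 = 7.
G_2 = 7. HB_5(7) = 5 + 2. Bump = 8. G_3 = 7.
G_3 = 7. HB_6(7) = 6 + 1. Bump = 8. G_4 = 7.
G_4 = 7. HB_7(7) = 7. Bump = 8. G_5 = 7.
G_5 = 7. HB_8(7) = 7. Bump = 7. G_6 = 6.
G_6 = 6. HB_9(6) = 6. Bump = 6. G_7 = 5.

6, 7, 7, 7, 7, 7, 6, 5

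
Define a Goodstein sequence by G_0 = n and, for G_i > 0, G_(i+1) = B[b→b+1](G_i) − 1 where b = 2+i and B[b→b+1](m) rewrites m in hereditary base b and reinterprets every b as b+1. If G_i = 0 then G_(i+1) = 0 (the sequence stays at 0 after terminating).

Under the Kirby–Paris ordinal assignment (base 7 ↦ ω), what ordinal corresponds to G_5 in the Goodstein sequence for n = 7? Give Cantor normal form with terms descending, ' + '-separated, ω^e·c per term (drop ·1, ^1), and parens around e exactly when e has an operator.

i=0: 7 = 2^2 + 2 + 1 (b=2); 2→3: 3^3 + 3 + 1 = 31; 31−1 = 30
i=1: 30 = 3^3 + 3 (b=3); 3→4: 4^4 + 4 = 260; 260−1 = 259
i=2: 259 = 4^4 + 3 (b=4); 4→5: 5^5 + 3 = 3128; 3128−1 = 3127
i=3: 3127 = 5^5 + 2 (b=5); 5→6: 6^6 + 2 = 46658; 46658−1 = 46657
i=4: 46657 = 6^6 + 1 (b=6); 6→7: 7^7 + 1 = 823544; 823544−1 = 823543
i=5: 823543 = 7^7 (b=7); 7→8: 8^8 = 16777216; 16777216−1 = 16777215

ω^ω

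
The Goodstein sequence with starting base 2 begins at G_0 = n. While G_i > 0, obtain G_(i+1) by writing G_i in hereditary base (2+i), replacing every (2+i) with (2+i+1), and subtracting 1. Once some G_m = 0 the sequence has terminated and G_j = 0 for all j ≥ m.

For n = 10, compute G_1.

83

[0] 10 ≡ 2^(2 + 1) + 2 (base 2). Lift 3: 84. −1: 83.
[1] 83 ≡ 3^(3 + 1) + 2 (base 3). Lift 4: 1026. −1: 1025.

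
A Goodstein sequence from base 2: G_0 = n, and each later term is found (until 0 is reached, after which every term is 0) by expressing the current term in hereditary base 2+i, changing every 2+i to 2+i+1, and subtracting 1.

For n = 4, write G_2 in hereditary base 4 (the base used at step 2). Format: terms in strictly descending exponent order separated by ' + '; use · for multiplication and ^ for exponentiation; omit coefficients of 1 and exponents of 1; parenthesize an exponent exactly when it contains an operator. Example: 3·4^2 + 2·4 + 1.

2·4^2 + 2·4 + 1

4 —HB2→ 2^2 —bump→ 3^3 = 27 —(−1)→ 26
26 —HB3→ 2·3^2 + 2·3 + 2 —bump→ 2·4^2 + 2·4 + 2 = 42 —(−1)→ 41
41 —HB4→ 2·4^2 + 2·4 + 1 —bump→ 2·5^2 + 2·5 + 1 = 61 —(−1)→ 60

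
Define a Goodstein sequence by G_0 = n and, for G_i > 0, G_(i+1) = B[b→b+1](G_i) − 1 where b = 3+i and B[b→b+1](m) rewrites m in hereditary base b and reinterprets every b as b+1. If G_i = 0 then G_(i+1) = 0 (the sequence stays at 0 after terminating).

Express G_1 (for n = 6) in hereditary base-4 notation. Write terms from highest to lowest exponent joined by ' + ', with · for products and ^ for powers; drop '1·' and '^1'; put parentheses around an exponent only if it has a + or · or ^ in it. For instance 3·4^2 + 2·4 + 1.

i=0: 6 = 2·3 (b=3); 3→4: 2·4 = 8; 8−1 = 7
i=1: 7 = 4 + 3 (b=4); 4→5: 5 + 3 = 8; 8−1 = 7

4 + 3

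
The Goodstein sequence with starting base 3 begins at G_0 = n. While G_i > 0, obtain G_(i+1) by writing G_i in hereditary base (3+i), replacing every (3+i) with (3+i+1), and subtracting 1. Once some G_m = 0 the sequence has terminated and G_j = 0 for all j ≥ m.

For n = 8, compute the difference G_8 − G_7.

(0) 8|_3 = 2·3 + 2 ↦ 2·4 + 2|_4 = 10 ⇒ 9
(1) 9|_4 = 2·4 + 1 ↦ 2·5 + 1|_5 = 11 ⇒ 10
(2) 10|_5 = 2·5 ↦ 2·6|_6 = 12 ⇒ 11
(3) 11|_6 = 6 + 5 ↦ 7 + 5|_7 = 12 ⇒ 11
(4) 11|_7 = 7 + 4 ↦ 8 + 4|_8 = 12 ⇒ 11
(5) 11|_8 = 8 + 3 ↦ 9 + 3|_9 = 12 ⇒ 11
(6) 11|_9 = 9 + 2 ↦ 10 + 2|_10 = 12 ⇒ 11
(7) 11|_10 = 10 + 1 ↦ 11 + 1|_11 = 12 ⇒ 11

0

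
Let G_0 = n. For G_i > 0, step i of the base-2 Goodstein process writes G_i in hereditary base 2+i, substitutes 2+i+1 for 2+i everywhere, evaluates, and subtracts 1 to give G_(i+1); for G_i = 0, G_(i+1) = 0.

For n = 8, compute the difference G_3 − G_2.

(0) 8|_2 = 2^(2 + 1) ↦ 3^(3 + 1)|_3 = 81 ⇒ 80
(1) 80|_3 = 2·3^3 + 2·3^2 + 2·3 + 2 ↦ 2·4^4 + 2·4^2 + 2·4 + 2|_4 = 554 ⇒ 553
(2) 553|_4 = 2·4^4 + 2·4^2 + 2·4 + 1 ↦ 2·5^5 + 2·5^2 + 2·5 + 1|_5 = 6311 ⇒ 6310

5757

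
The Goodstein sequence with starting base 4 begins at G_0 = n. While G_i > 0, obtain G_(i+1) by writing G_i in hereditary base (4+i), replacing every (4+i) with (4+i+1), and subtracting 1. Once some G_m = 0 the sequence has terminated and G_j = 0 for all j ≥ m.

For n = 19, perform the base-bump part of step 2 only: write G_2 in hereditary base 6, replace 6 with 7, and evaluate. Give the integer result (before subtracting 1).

19 —HB4→ 4^2 + 3 —bump→ 5^2 + 3 = 28 —(−1)→ 27
27 —HB5→ 5^2 + 2 —bump→ 6^2 + 2 = 38 —(−1)→ 37

50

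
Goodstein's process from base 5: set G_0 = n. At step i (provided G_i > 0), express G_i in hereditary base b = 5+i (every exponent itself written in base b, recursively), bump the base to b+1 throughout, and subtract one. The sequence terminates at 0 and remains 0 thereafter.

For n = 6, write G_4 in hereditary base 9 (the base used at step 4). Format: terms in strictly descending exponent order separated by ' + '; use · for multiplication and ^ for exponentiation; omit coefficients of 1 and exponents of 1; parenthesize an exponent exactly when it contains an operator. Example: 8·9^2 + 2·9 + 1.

base 5: 6 = 5 + 1; at 6: 6 + 1 = 7; next = 6
base 6: 6 = 6; at 7: 7 = 7; next = 6
base 7: 6 = 6; at 8: 6 = 6; next = 5
base 8: 5 = 5; at 9: 5 = 5; next = 4
base 9: 4 = 4; at 10: 4 = 4; next = 3

4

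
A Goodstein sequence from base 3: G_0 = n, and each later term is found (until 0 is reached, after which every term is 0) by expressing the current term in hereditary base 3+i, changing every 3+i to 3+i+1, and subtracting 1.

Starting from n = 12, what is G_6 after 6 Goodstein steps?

step 0: 12 = 3^2 + 3; sub 4 for 3: 4^2 + 4; = 20; G_1 = 20−1 = 19
step 1: 19 = 4^2 + 3; sub 5 for 4: 5^2 + 3; = 28; G_2 = 28−1 = 27
step 2: 27 = 5^2 + 2; sub 6 for 5: 6^2 + 2; = 38; G_3 = 38−1 = 37
step 3: 37 = 6^2 + 1; sub 7 for 6: 7^2 + 1; = 50; G_4 = 50−1 = 49
step 4: 49 = 7^2; sub 8 for 7: 8^2; = 64; G_5 = 64−1 = 63
step 5: 63 = 7·8 + 7; sub 9 for 8: 7·9 + 7; = 70; G_6 = 70−1 = 69

69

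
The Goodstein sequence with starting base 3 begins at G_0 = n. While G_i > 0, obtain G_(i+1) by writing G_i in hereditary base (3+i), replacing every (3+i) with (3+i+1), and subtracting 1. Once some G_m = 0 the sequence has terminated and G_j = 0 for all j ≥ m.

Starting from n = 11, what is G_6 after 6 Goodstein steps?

47

11 —HB3→ 3^2 + 2 —bump→ 4^2 + 2 = 18 —(−1)→ 17
17 —HB4→ 4^2 + 1 —bump→ 5^2 + 1 = 26 —(−1)→ 25
25 —HB5→ 5^2 —bump→ 6^2 = 36 —(−1)→ 35
35 —HB6→ 5·6 + 5 —bump→ 5·7 + 5 = 40 —(−1)→ 39
39 —HB7→ 5·7 + 4 —bump→ 5·8 + 4 = 44 —(−1)→ 43
43 —HB8→ 5·8 + 3 —bump→ 5·9 + 3 = 48 —(−1)→ 47
47 —HB9→ 5·9 + 2 —bump→ 5·10 + 2 = 52 —(−1)→ 51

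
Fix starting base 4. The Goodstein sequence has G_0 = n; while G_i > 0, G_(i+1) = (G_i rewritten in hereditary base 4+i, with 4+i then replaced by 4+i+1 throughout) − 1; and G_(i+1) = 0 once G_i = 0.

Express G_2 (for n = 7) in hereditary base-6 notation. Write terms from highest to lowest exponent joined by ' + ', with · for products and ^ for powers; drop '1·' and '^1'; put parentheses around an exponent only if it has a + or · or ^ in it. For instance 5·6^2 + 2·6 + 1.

7 —HB4→ 4 + 3 —bump→ 5 + 3 = 8 —(−1)→ 7
7 —HB5→ 5 + 2 —bump→ 6 + 2 = 8 —(−1)→ 7
7 —HB6→ 6 + 1 —bump→ 7 + 1 = 8 —(−1)→ 7

6 + 1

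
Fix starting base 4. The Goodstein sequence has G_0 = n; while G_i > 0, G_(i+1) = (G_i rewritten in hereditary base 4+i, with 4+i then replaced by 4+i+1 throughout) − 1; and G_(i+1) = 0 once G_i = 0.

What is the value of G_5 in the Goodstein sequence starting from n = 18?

step 0: 18 = 4^2 + 2; sub 5 for 4: 5^2 + 2; = 27; G_1 = 27−1 = 26
step 1: 26 = 5^2 + 1; sub 6 for 5: 6^2 + 1; = 37; G_2 = 37−1 = 36
step 2: 36 = 6^2; sub 7 for 6: 7^2; = 49; G_3 = 49−1 = 48
step 3: 48 = 6·7 + 6; sub 8 for 7: 6·8 + 6; = 54; G_4 = 54−1 = 53
step 4: 53 = 6·8 + 5; sub 9 for 8: 6·9 + 5; = 59; G_5 = 59−1 = 58
step 5: 58 = 6·9 + 4; sub 10 for 9: 6·10 + 4; = 64; G_6 = 64−1 = 63

58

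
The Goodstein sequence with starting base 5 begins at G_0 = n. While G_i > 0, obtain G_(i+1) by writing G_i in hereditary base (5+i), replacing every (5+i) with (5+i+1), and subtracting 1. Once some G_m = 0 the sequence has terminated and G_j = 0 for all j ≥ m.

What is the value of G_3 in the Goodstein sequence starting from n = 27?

G_0 = 27. HB_5(27) = 5^2 + 2. Bump = 38. G_1 = 37.
G_1 = 37. HB_6(37) = 6^2 + 1. Bump = 50. G_2 = 49.
G_2 = 49. HB_7(49) = 7^2. Bump = 64. G_3 = 63.
G_3 = 63. HB_8(63) = 7·8 + 7. Bump = 70. G_4 = 69.

63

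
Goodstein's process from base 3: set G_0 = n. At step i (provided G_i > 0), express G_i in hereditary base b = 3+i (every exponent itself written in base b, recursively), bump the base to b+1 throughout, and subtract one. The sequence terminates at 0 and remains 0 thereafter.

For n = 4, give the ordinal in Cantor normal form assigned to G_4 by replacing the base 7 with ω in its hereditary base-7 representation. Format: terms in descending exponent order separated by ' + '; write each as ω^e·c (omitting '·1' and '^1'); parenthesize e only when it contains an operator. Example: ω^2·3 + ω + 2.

2

G_0=4  [base 3] 3 + 1  →[3↦4]→  4 + 1 = 5  −1 ⇒ G_1=4
G_1=4  [base 4] 4  →[4↦5]→  5 = 5  −1 ⇒ G_2=4
G_2=4  [base 5] 4  →[5↦6]→  4 = 4  −1 ⇒ G_3=3
G_3=3  [base 6] 3  →[6↦7]→  3 = 3  −1 ⇒ G_4=2
G_4=2  [base 7] 2  →[7↦8]→  2 = 2  −1 ⇒ G_5=1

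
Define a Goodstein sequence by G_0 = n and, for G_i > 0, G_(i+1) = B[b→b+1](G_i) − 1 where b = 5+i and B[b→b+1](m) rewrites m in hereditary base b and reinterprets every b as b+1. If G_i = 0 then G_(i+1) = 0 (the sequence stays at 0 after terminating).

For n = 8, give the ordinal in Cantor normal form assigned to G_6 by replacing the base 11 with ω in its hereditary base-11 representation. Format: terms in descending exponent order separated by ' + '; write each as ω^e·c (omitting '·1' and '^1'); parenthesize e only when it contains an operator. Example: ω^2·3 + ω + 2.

6

G_0=8  [base 5] 5 + 3  →[5↦6]→  6 + 3 = 9  −1 ⇒ G_1=8
G_1=8  [base 6] 6 + 2  →[6↦7]→  7 + 2 = 9  −1 ⇒ G_2=8
G_2=8  [base 7] 7 + 1  →[7↦8]→  8 + 1 = 9  −1 ⇒ G_3=8
G_3=8  [base 8] 8  →[8↦9]→  9 = 9  −1 ⇒ G_4=8
G_4=8  [base 9] 8  →[9↦10]→  8 = 8  −1 ⇒ G_5=7
G_5=7  [base 10] 7  →[10↦11]→  7 = 7  −1 ⇒ G_6=6
G_6=6  [base 11] 6  →[11↦12]→  6 = 6  −1 ⇒ G_7=5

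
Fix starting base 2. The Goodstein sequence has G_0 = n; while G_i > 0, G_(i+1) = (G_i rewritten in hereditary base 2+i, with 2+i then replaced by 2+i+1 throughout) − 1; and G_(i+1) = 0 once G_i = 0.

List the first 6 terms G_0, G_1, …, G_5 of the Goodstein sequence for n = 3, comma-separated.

3, 3, 3, 2, 1, 0

G_0=3  [base 2] 2 + 1  →[2↦3]→  3 + 1 = 4  −1 ⇒ G_1=3
G_1=3  [base 3] 3  →[3↦4]→  4 = 4  −1 ⇒ G_2=3
G_2=3  [base 4] 3  →[4↦5]→  3 = 3  −1 ⇒ G_3=2
G_3=2  [base 5] 2  →[5↦6]→  2 = 2  −1 ⇒ G_4=1
G_4=1  [base 6] 1  →[6↦7]→  1 = 1  −1 ⇒ G_5=0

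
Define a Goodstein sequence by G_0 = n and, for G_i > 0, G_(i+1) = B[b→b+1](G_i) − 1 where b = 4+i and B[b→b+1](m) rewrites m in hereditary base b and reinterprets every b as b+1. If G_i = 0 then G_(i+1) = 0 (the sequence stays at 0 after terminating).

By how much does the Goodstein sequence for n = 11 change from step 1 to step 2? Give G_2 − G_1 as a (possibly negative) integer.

1

[0] 11 ≡ 2·4 + 3 (base 4). Lift 5: 13. −1: 12.
[1] 12 ≡ 2·5 + 2 (base 5). Lift 6: 14. −1: 13.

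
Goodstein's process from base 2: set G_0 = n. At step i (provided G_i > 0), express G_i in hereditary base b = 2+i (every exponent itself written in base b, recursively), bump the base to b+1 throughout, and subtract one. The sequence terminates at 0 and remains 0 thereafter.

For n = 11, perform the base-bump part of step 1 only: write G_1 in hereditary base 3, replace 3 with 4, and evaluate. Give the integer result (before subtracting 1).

1028

i=0: 11 = 2^(2 + 1) + 2 + 1 (b=2); 2→3: 3^(3 + 1) + 3 + 1 = 85; 85−1 = 84
i=1: 84 = 3^(3 + 1) + 3 (b=3); 3→4: 4^(4 + 1) + 4 = 1028; 1028−1 = 1027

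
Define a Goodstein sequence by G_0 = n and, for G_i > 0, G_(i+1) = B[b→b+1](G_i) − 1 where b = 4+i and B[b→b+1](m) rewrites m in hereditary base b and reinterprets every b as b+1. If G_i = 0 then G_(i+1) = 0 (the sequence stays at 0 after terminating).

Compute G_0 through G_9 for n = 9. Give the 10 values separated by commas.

9, 10, 11, 11, 11, 11, 11, 11, 11, 10

9 —HB4→ 2·4 + 1 —bump→ 2·5 + 1 = 11 —(−1)→ 10
10 —HB5→ 2·5 —bump→ 2·6 = 12 —(−1)→ 11
11 —HB6→ 6 + 5 —bump→ 7 + 5 = 12 —(−1)→ 11
11 —HB7→ 7 + 4 —bump→ 8 + 4 = 12 —(−1)→ 11
11 —HB8→ 8 + 3 —bump→ 9 + 3 = 12 —(−1)→ 11
11 —HB9→ 9 + 2 —bump→ 10 + 2 = 12 —(−1)→ 11
11 —HB10→ 10 + 1 —bump→ 11 + 1 = 12 —(−1)→ 11
11 —HB11→ 11 —bump→ 12 = 12 —(−1)→ 11
11 —HB12→ 11 —bump→ 11 = 11 —(−1)→ 10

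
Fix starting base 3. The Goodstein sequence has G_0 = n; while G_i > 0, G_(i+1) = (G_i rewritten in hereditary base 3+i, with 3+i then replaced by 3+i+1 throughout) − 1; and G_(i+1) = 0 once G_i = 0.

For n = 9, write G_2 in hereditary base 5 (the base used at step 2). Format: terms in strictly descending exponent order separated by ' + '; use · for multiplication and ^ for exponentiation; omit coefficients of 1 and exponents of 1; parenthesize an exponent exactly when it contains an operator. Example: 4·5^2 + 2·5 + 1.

(0) 9|_3 = 3^2 ↦ 4^2|_4 = 16 ⇒ 15
(1) 15|_4 = 3·4 + 3 ↦ 3·5 + 3|_5 = 18 ⇒ 17
(2) 17|_5 = 3·5 + 2 ↦ 3·6 + 2|_6 = 20 ⇒ 19

3·5 + 2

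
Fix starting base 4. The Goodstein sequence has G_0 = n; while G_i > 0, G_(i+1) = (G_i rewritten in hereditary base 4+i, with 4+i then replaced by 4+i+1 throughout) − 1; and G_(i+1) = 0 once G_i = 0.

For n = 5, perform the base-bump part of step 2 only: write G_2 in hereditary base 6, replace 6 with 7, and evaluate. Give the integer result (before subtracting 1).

step 0: 5 = 4 + 1; sub 5 for 4: 5 + 1; = 6; G_1 = 6−1 = 5
step 1: 5 = 5; sub 6 for 5: 6; = 6; G_2 = 6−1 = 5

5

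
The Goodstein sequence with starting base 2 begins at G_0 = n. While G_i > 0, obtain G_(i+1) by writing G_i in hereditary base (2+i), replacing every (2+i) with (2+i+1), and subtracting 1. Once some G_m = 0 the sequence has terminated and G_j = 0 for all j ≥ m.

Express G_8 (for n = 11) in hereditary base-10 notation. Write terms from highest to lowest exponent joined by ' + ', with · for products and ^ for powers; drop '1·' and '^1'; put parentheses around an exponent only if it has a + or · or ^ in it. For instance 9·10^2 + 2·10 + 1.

7·10^10 + 7·10^7 + 7·10^6 + 7·10^5 + 7·10^4 + 7·10^3 + 7·10^2 + 7·10 + 5

11 —HB2→ 2^(2 + 1) + 2 + 1 —bump→ 3^(3 + 1) + 3 + 1 = 85 —(−1)→ 84
84 —HB3→ 3^(3 + 1) + 3 —bump→ 4^(4 + 1) + 4 = 1028 —(−1)→ 1027
1027 —HB4→ 4^(4 + 1) + 3 —bump→ 5^(5 + 1) + 3 = 15628 —(−1)→ 15627
15627 —HB5→ 5^(5 + 1) + 2 —bump→ 6^(6 + 1) + 2 = 279938 —(−1)→ 279937
279937 —HB6→ 6^(6 + 1) + 1 —bump→ 7^(7 + 1) + 1 = 5764802 —(−1)→ 5764801
5764801 —HB7→ 7^(7 + 1) —bump→ 8^(8 + 1) = 134217728 —(−1)→ 134217727
134217727 —HB8→ 7·8^8 + 7·8^7 + 7·8^6 + 7·8^5 + 7·8^4 + 7·8^3 + 7·8^2 + 7·8 + 7 —bump→ 7·9^9 + 7·9^7 + 7·9^6 + 7·9^5 + 7·9^4 + 7·9^3 + 7·9^2 + 7·9 + 7 = 2749609303 —(−1)→ 2749609302
2749609302 —HB9→ 7·9^9 + 7·9^7 + 7·9^6 + 7·9^5 + 7·9^4 + 7·9^3 + 7·9^2 + 7·9 + 6 —bump→ 7·10^10 + 7·10^7 + 7·10^6 + 7·10^5 + 7·10^4 + 7·10^3 + 7·10^2 + 7·10 + 6 = 70077777776 —(−1)→ 70077777775
70077777775 —HB10→ 7·10^10 + 7·10^7 + 7·10^6 + 7·10^5 + 7·10^4 + 7·10^3 + 7·10^2 + 7·10 + 5 —bump→ 7·11^11 + 7·11^7 + 7·11^6 + 7·11^5 + 7·11^4 + 7·11^3 + 7·11^2 + 7·11 + 5 = 1997331745491 —(−1)→ 1997331745490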